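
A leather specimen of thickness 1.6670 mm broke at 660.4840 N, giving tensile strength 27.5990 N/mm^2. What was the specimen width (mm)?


Formula: w = F / (TS * t)
Substituting: w = 660.4840 / (27.5990 * 1.6670)
Result: 14.3560 mm


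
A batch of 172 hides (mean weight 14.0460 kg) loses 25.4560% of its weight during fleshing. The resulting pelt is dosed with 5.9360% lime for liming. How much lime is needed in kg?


Total_raw = N * avg_wt = 172 * 14.0460 = 2415.9120 kg
Substrate = Total_raw * (1 - loss/100) = 2415.9120 * (1 - 25.4560/100) = 1800.9174 kg
Lime = Substrate * pct / 100 = 1800.9174 * 5.9360 / 100 = 106.9025 kg


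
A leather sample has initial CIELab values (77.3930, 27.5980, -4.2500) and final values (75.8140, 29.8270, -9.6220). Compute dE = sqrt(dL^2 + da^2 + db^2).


dL = -1.5790, da = 2.2290, db = -5.3720
dE = sqrt((-1.5790)^2 + 2.2290^2 + (-5.3720)^2) = 6.0266


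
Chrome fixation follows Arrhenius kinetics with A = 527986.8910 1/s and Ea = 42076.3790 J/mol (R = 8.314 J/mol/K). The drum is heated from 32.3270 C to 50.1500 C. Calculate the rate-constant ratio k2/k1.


T1 = 32.3270 + 273.15 = 305.4770 K; T2 = 50.1500 + 273.15 = 323.3000 K
k1 = A * exp(-Ea/(R*T1)) = 527986.8910 * exp(-42076.3790/(8.314*305.4770)) = 0.0336952 1/s
k2 = A * exp(-Ea/(R*T2)) = 527986.8910 * exp(-42076.3790/(8.314*323.3000)) = 0.0839884 1/s
k2/k1 = 0.0839884 / 0.0336952 = 2.4926


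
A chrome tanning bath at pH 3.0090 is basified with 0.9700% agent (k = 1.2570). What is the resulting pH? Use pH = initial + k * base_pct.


Formula: pH_final = pH_initial + k * base_pct
Substituting: pH_final = 3.0090 + 1.2570 * 0.9700
Result: 4.2283


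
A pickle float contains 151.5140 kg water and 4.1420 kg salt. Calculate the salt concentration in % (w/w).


Formula: Conc = salt / (water + salt) * 100
Substituting: Conc = 4.1420 / (151.5140 + 4.1420) * 100
Result: 2.6610 %


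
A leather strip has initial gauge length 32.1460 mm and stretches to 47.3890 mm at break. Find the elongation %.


Formula: Elongation = (Lf - L0) / L0 * 100
Substituting: Elongation = (47.3890 - 32.1460) / 32.1460 * 100
Result: 47.4180 %


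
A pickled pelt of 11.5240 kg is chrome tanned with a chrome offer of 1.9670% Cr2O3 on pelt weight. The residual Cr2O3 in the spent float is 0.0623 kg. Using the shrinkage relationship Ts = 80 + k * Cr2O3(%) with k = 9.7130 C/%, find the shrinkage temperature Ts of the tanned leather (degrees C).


Offered = pelt * offer_pct / 100 = 11.5240 * 1.9670 / 100 = 0.2267 kg
Uptake = offered - residual = 0.2267 - 0.0623 = 0.1644 kg
Cr2O3% on pelt = uptake / pelt * 100 = 0.1644 / 11.5240 * 100 = 1.4264 %
Ts = 80 + k * Cr2O3% = 80 + 9.7130 * 1.4264 = 93.8545 C


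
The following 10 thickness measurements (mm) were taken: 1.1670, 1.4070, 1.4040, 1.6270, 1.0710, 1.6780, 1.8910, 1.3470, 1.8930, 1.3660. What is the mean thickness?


Formula: Average = sum / n
Substituting: Average = 14.8510 / 10
Result: 1.4851 mm


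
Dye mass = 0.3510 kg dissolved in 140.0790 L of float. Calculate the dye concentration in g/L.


Formula: Conc = dye_mass(kg) / volume(L) * 1000
Substituting: Conc = 0.3510 / 140.0790 * 1000
Result: 2.5057 g/L


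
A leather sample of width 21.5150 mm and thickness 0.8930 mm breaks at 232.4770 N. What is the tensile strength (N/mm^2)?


Formula: TS = force / (width * thickness)
Substituting: TS = 232.4770 / (21.5150 * 0.8930)
Result: 12.1001 N/mm^2


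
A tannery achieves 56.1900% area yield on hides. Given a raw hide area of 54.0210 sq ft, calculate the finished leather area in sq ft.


Formula: finished = raw * yield / 100
Substituting: finished = 54.0210 * 56.1900 / 100
Result: 30.3544 sq ft


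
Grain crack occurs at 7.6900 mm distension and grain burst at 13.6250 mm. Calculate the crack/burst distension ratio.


Formula: Ratio = crack / burst
Substituting: Ratio = 7.6900 / 13.6250
Result: 0.5644


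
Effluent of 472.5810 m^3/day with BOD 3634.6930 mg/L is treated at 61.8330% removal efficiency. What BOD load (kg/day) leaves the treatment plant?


Load_in = volume * conc / 1000 = 472.5810 * 3634.6930 / 1000 = 1717.6869 kg/day
Removed = Load_in * eff / 100 = 1717.6869 * 61.8330 / 100 = 1062.0973 kg/day
Load_out = Load_in - Removed = 1717.6869 - 1062.0973 = 655.5895 kg/day


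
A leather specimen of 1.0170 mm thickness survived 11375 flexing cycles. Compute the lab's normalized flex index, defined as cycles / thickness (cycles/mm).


Formula: Index = cycles / thickness
Substituting: Index = 11375 / 1.0170
Result: 11184.8574 cycles/mm


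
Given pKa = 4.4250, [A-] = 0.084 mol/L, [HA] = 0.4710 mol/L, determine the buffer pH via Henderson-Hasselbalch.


ratio = [A-] / [HA] = 0.084 / 0.4710 = 0.1783
log10(ratio) = -0.7487
pH = pKa + log10(ratio) = 4.4250 - 0.7487 = 3.6763


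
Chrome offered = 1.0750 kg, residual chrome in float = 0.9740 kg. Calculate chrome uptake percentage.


Formula: Uptake = (offered - residual) / offered * 100
Substituting: Uptake = (1.0750 - 0.9740) / 1.0750 * 100
Result: 9.3953 %


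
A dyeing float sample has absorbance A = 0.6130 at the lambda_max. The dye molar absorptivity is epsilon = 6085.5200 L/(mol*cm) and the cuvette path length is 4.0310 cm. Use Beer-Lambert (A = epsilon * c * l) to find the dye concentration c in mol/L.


Formula: c = A / (epsilon * l)
Substituting: c = 0.6130 / (6085.5200 * 4.0310)
Result: 2.4989e-05 mol/L


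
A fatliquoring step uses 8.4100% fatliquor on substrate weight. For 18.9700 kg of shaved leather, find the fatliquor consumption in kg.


Formula: Fat = substrate * pct / 100
Substituting: Fat = 18.9700 * 8.4100 / 100
Result: 1.5954 kg


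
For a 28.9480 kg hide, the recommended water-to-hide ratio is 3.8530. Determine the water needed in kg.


Formula: Water = hide_weight * ratio
Substituting: Water = 28.9480 * 3.8530
Result: 111.5366 kg


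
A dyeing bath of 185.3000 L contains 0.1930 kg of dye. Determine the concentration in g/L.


Formula: Conc = dye_mass(kg) / volume(L) * 1000
Substituting: Conc = 0.1930 / 185.3000 * 1000
Result: 1.0416 g/L


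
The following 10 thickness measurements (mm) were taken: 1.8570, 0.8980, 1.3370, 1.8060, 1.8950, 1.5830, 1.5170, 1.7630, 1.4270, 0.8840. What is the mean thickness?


Formula: Average = sum / n
Substituting: Average = 14.9670 / 10
Result: 1.4967 mm


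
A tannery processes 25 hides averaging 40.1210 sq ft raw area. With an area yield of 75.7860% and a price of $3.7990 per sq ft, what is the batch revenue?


Raw_total = N * avg_area = 25 * 40.1210 = 1003.0250 sq ft
Finished = Raw_total * yield / 100 = 1003.0250 * 75.7860 / 100 = 760.1525 sq ft
Value = Finished * price = 760.1525 * 3.7990 = 2887.8194 $


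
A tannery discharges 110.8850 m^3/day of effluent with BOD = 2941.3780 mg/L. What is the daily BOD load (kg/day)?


Formula: BOD_load = volume * conc / 1000
Substituting: BOD_load = 110.8850 * 2941.3780 / 1000
Result: 326.1547 kg/day


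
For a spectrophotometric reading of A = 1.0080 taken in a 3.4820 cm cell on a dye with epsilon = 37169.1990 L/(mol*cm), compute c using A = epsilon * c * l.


Formula: c = A / (epsilon * l)
Substituting: c = 1.0080 / (37169.1990 * 3.4820)
Result: 7.7884e-06 mol/L


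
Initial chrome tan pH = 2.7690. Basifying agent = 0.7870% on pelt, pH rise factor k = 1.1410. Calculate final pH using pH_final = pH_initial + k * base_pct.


Formula: pH_final = pH_initial + k * base_pct
Substituting: pH_final = 2.7690 + 1.1410 * 0.7870
Result: 3.6670


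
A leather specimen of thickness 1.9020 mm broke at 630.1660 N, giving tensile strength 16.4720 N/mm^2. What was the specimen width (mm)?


Formula: w = F / (TS * t)
Substituting: w = 630.1660 / (16.4720 * 1.9020)
Result: 20.1140 mm


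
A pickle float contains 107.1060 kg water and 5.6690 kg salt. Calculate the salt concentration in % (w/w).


Formula: Conc = salt / (water + salt) * 100
Substituting: Conc = 5.6690 / (107.1060 + 5.6690) * 100
Result: 5.0268 %


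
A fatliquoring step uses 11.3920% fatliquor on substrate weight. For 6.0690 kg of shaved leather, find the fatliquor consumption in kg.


Formula: Fat = substrate * pct / 100
Substituting: Fat = 6.0690 * 11.3920 / 100
Result: 0.6914 kg


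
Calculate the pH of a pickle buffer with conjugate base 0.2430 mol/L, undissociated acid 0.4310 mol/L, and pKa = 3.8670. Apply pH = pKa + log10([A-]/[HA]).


ratio = [A-] / [HA] = 0.2430 / 0.4310 = 0.5638
log10(ratio) = -0.2489
pH = pKa + log10(ratio) = 3.8670 - 0.2489 = 3.6181


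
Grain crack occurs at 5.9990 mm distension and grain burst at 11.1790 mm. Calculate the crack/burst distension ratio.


Formula: Ratio = crack / burst
Substituting: Ratio = 5.9990 / 11.1790
Result: 0.5366


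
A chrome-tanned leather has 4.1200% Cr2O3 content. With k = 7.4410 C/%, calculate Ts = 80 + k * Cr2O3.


Formula: Ts = 80 + k * Cr2O3
Substituting: Ts = 80 + 7.4410 * 4.1200
Result: 110.6569 C


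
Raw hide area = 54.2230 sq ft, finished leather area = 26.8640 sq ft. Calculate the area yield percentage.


Formula: Yield = finished / raw * 100
Substituting: Yield = 26.8640 / 54.2230 * 100
Result: 49.5436 %


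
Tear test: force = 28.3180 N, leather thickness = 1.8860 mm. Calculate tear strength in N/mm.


Formula: Tear strength = force / thickness
Substituting: Tear strength = 28.3180 / 1.8860
Result: 15.0148 N/mm


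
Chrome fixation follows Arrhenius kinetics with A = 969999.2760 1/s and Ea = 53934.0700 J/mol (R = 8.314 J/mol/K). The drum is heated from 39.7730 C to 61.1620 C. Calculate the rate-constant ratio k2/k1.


T1 = 39.7730 + 273.15 = 312.9230 K; T2 = 61.1620 + 273.15 = 334.3120 K
k1 = A * exp(-Ea/(R*T1)) = 969999.2760 * exp(-53934.0700/(8.314*312.9230)) = 9.6274e-04 1/s
k2 = A * exp(-Ea/(R*T2)) = 969999.2760 * exp(-53934.0700/(8.314*334.3120)) = 0.00362684 1/s
k2/k1 = 0.00362684 / 9.6274e-04 = 3.7672


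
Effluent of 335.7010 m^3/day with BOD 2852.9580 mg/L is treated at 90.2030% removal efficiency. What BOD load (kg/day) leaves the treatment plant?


Load_in = volume * conc / 1000 = 335.7010 * 2852.9580 / 1000 = 957.7409 kg/day
Removed = Load_in * eff / 100 = 957.7409 * 90.2030 / 100 = 863.9110 kg/day
Load_out = Load_in - Removed = 957.7409 - 863.9110 = 93.8299 kg/day


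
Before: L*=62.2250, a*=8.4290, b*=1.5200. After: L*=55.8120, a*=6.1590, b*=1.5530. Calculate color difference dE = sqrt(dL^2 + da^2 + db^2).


dL = -6.4130, da = -2.2700, db = 0.033
dE = sqrt((-6.4130)^2 + (-2.2700)^2 + 0.033^2) = 6.8030


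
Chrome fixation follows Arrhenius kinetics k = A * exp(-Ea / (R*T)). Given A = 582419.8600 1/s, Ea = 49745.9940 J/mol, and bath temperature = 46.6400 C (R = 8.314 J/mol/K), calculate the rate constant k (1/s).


T_K = T_C + 273.15 = 46.6400 + 273.15 = 319.7900 K
exponent = -Ea / (R * T_K) = -49745.9940 / (8.314 * 319.7900) = -18.7104
k = A * exp(exponent) = 582419.8600 * exp(-18.7104) = 0.00435923 1/s


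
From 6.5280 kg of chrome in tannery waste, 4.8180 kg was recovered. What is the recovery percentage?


Formula: Recovery = recovered / input * 100
Substituting: Recovery = 4.8180 / 6.5280 * 100
Result: 73.8051 %


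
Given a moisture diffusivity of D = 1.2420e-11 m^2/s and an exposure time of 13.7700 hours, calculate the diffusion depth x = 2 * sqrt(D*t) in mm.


t = 13.7700 hr * 3600 = 49572.0000 s
D * t = 1.2420e-11 * 49572.0000 = 6.1568e-07
x = 2 * sqrt(D*t) = 2 * sqrt(6.1568e-07) = 0.00156931 m = 1.5693 mm


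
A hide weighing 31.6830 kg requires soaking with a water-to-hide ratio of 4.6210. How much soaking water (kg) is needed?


Formula: Water = hide_weight * ratio
Substituting: Water = 31.6830 * 4.6210
Result: 146.4071 kg


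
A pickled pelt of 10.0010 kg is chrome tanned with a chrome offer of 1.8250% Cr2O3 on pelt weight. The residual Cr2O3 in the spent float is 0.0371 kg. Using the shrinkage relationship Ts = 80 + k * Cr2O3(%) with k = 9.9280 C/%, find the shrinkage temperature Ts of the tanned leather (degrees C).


Offered = pelt * offer_pct / 100 = 10.0010 * 1.8250 / 100 = 0.1825 kg
Uptake = offered - residual = 0.1825 - 0.0371 = 0.1454 kg
Cr2O3% on pelt = uptake / pelt * 100 = 0.1454 / 10.0010 * 100 = 1.4540 %
Ts = 80 + k * Cr2O3% = 80 + 9.9280 * 1.4540 = 94.4357 C


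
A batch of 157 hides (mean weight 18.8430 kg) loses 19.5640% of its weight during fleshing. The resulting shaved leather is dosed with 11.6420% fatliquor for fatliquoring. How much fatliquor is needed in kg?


Total_raw = N * avg_wt = 157 * 18.8430 = 2958.3510 kg
Substrate = Total_raw * (1 - loss/100) = 2958.3510 * (1 - 19.5640/100) = 2379.5792 kg
Fat = Substrate * pct / 100 = 2379.5792 * 11.6420 / 100 = 277.0306 kg


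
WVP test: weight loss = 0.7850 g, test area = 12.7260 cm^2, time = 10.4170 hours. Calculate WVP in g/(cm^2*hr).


Formula: WVP = loss / (area * time)
Substituting: WVP = 0.7850 / (12.7260 * 10.4170)
Result: 0.00592155 g/(cm^2*hr)


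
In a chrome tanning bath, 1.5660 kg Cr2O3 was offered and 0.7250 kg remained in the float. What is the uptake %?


Formula: Uptake = (offered - residual) / offered * 100
Substituting: Uptake = (1.5660 - 0.7250) / 1.5660 * 100
Result: 53.7037 %


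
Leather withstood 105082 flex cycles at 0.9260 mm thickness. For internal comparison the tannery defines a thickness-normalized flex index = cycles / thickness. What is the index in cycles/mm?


Formula: Index = cycles / thickness
Substituting: Index = 105082 / 0.9260
Result: 113479.4816 cycles/mm


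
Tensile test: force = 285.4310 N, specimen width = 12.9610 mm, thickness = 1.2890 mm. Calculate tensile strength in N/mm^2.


Formula: TS = force / (width * thickness)
Substituting: TS = 285.4310 / (12.9610 * 1.2890)
Result: 17.0848 N/mm^2


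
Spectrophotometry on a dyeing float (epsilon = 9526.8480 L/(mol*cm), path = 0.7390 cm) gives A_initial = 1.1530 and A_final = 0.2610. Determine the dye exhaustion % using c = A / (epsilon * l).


c_initial = A_i / (epsilon * l) = 1.1530 / (9526.8480 * 0.7390) = 1.6377e-04 mol/L
c_final = A_f / (epsilon * l) = 0.2610 / (9526.8480 * 0.7390) = 3.7072e-05 mol/L
Exhaustion = (c_initial - c_final) / c_initial * 100 = (1.6377e-04 - 3.7072e-05) / 1.6377e-04 * 100 = 77.3634 %


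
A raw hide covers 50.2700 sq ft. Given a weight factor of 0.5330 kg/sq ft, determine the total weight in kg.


Formula: Weight = area * weight_per_sqft
Substituting: Weight = 50.2700 * 0.5330
Result: 26.7939 kg


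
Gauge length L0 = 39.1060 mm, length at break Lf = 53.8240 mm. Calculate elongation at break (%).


Formula: Elongation = (Lf - L0) / L0 * 100
Substituting: Elongation = (53.8240 - 39.1060) / 39.1060 * 100
Result: 37.6362 %


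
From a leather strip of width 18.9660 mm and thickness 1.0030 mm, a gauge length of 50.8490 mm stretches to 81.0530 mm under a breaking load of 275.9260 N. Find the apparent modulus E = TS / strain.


TS = F / (w * t) = 275.9260 / (18.9660 * 1.0030) = 14.5049 N/mm^2
strain = (Lf - L0) / L0 = (81.0530 - 50.8490) / 50.8490 = 0.5940
E = TS / strain = 14.5049 / 0.5940 = 24.4193 N/mm^2


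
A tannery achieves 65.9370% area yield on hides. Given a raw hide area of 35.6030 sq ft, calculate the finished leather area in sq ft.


Formula: finished = raw * yield / 100
Substituting: finished = 35.6030 * 65.9370 / 100
Result: 23.4756 sq ft


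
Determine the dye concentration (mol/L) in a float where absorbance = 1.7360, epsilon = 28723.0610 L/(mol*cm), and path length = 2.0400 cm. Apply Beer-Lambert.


Formula: c = A / (epsilon * l)
Substituting: c = 1.7360 / (28723.0610 * 2.0400)
Result: 2.9627e-05 mol/L


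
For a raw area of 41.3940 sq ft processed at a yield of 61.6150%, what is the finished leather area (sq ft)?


Formula: finished = raw * yield / 100
Substituting: finished = 41.3940 * 61.6150 / 100
Result: 25.5049 sq ft


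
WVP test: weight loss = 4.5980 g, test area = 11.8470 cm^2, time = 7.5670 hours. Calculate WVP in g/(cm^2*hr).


Formula: WVP = loss / (area * time)
Substituting: WVP = 4.5980 / (11.8470 * 7.5670)
Result: 0.0512905 g/(cm^2*hr)


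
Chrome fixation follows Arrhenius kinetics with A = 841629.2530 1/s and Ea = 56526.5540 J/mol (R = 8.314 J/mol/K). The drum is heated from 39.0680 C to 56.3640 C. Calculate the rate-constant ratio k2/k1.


T1 = 39.0680 + 273.15 = 312.2180 K; T2 = 56.3640 + 273.15 = 329.5140 K
k1 = A * exp(-Ea/(R*T1)) = 841629.2530 * exp(-56526.5540/(8.314*312.2180)) = 2.9362e-04 1/s
k2 = A * exp(-Ea/(R*T2)) = 841629.2530 * exp(-56526.5540/(8.314*329.5140)) = 9.2086e-04 1/s
k2/k1 = 9.2086e-04 / 2.9362e-04 = 3.1362


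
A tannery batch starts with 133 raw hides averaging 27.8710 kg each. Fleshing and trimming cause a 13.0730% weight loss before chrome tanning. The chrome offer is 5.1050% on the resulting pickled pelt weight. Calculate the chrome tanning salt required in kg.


Total_raw = N * avg_wt = 133 * 27.8710 = 3706.8430 kg
Substrate = Total_raw * (1 - loss/100) = 3706.8430 * (1 - 13.0730/100) = 3222.2474 kg
Chrome = Substrate * pct / 100 = 3222.2474 * 5.1050 / 100 = 164.4957 kg


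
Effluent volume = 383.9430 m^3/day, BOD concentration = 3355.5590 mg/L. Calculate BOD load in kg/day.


Formula: BOD_load = volume * conc / 1000
Substituting: BOD_load = 383.9430 * 3355.5590 / 1000
Result: 1288.3434 kg/day


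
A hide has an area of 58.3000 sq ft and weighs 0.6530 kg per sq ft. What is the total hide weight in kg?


Formula: Weight = area * weight_per_sqft
Substituting: Weight = 58.3000 * 0.6530
Result: 38.0699 kg


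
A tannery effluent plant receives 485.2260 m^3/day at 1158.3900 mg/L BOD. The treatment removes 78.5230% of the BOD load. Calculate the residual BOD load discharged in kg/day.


Load_in = volume * conc / 1000 = 485.2260 * 1158.3900 / 1000 = 562.0809 kg/day
Removed = Load_in * eff / 100 = 562.0809 * 78.5230 / 100 = 441.3628 kg/day
Load_out = Load_in - Removed = 562.0809 - 441.3628 = 120.7181 kg/day


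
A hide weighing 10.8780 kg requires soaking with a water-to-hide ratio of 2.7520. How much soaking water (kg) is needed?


Formula: Water = hide_weight * ratio
Substituting: Water = 10.8780 * 2.7520
Result: 29.9363 kg


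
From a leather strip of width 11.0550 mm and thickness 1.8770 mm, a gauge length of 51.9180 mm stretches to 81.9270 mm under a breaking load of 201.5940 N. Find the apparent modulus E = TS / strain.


TS = F / (w * t) = 201.5940 / (11.0550 * 1.8770) = 9.7153 N/mm^2
strain = (Lf - L0) / L0 = (81.9270 - 51.9180) / 51.9180 = 0.5780
E = TS / strain = 9.7153 / 0.5780 = 16.8082 N/mm^2


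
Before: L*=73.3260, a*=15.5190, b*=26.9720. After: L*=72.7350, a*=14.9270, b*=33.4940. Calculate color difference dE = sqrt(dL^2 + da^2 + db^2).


dL = -0.5910, da = -0.5920, db = 6.5220
dE = sqrt((-0.5910)^2 + (-0.5920)^2 + 6.5220^2) = 6.5754


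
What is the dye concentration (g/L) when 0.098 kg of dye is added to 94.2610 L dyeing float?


Formula: Conc = dye_mass(kg) / volume(L) * 1000
Substituting: Conc = 0.098 / 94.2610 * 1000
Result: 1.0397 g/L


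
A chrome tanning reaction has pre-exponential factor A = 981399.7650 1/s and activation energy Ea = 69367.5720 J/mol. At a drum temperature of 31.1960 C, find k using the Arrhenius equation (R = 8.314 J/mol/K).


T_K = T_C + 273.15 = 31.1960 + 273.15 = 304.3460 K
exponent = -Ea / (R * T_K) = -69367.5720 / (8.314 * 304.3460) = -27.4144
k = A * exp(exponent) = 981399.7650 * exp(-27.4144) = 1.2188e-06 1/s


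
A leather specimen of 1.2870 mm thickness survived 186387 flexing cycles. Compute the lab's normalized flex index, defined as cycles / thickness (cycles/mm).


Formula: Index = cycles / thickness
Substituting: Index = 186387 / 1.2870
Result: 144822.8438 cycles/mm


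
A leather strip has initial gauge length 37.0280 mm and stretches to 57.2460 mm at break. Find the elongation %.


Formula: Elongation = (Lf - L0) / L0 * 100
Substituting: Elongation = (57.2460 - 37.0280) / 37.0280 * 100
Result: 54.6019 %


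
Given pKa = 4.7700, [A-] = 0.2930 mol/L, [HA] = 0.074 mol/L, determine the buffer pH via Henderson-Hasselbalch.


ratio = [A-] / [HA] = 0.2930 / 0.074 = 3.9595
log10(ratio) = 0.5976
pH = pKa + log10(ratio) = 4.7700 + 0.5976 = 5.3676


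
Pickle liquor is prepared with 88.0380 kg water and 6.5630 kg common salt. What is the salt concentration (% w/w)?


Formula: Conc = salt / (water + salt) * 100
Substituting: Conc = 6.5630 / (88.0380 + 6.5630) * 100
Result: 6.9376 %


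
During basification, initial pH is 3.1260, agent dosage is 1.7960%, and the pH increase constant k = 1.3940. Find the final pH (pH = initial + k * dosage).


Formula: pH_final = pH_initial + k * base_pct
Substituting: pH_final = 3.1260 + 1.3940 * 1.7960
Result: 5.6296


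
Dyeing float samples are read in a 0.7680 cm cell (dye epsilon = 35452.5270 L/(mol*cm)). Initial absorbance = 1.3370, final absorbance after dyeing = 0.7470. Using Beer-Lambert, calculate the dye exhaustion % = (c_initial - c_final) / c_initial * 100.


c_initial = A_i / (epsilon * l) = 1.3370 / (35452.5270 * 0.7680) = 4.9105e-05 mol/L
c_final = A_f / (epsilon * l) = 0.7470 / (35452.5270 * 0.7680) = 2.7435e-05 mol/L
Exhaustion = (c_initial - c_final) / c_initial * 100 = (4.9105e-05 - 2.7435e-05) / 4.9105e-05 * 100 = 44.1286 %


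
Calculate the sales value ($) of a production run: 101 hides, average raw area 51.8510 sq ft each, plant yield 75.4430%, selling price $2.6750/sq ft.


Raw_total = N * avg_area = 101 * 51.8510 = 5236.9510 sq ft
Finished = Raw_total * yield / 100 = 5236.9510 * 75.4430 / 100 = 3950.9129 sq ft
Value = Finished * price = 3950.9129 * 2.6750 = 10568.6921 $


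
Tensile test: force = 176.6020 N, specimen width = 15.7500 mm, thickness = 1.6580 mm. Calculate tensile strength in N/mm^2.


Formula: TS = force / (width * thickness)
Substituting: TS = 176.6020 / (15.7500 * 1.6580)
Result: 6.7629 N/mm^2


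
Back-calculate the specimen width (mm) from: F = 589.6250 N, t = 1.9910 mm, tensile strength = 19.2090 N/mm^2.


Formula: w = F / (TS * t)
Substituting: w = 589.6250 / (19.2090 * 1.9910)
Result: 15.4170 mm


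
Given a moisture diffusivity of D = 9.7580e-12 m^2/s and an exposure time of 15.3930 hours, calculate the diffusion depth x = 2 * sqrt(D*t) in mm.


t = 15.3930 hr * 3600 = 55414.8000 s
D * t = 9.7580e-12 * 55414.8000 = 5.4074e-07
x = 2 * sqrt(D*t) = 2 * sqrt(5.4074e-07) = 0.0014707 m = 1.4707 mm


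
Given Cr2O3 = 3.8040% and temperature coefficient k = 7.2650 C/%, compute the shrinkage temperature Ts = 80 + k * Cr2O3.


Formula: Ts = 80 + k * Cr2O3
Substituting: Ts = 80 + 7.2650 * 3.8040
Result: 107.6361 C


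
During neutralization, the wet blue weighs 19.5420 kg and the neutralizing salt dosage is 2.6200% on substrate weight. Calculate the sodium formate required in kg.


Formula: Neutralizer = substrate * pct / 100
Substituting: Neutralizer = 19.5420 * 2.6200 / 100
Result: 0.5120 kg


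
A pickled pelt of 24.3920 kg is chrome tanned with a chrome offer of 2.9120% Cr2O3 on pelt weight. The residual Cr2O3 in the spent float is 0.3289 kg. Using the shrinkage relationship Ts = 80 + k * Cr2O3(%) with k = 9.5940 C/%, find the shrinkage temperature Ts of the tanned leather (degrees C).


Offered = pelt * offer_pct / 100 = 24.3920 * 2.9120 / 100 = 0.7103 kg
Uptake = offered - residual = 0.7103 - 0.3289 = 0.3814 kg
Cr2O3% on pelt = uptake / pelt * 100 = 0.3814 / 24.3920 * 100 = 1.5636 %
Ts = 80 + k * Cr2O3% = 80 + 9.5940 * 1.5636 = 95.0012 C


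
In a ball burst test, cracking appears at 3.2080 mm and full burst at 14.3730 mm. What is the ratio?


Formula: Ratio = crack / burst
Substituting: Ratio = 3.2080 / 14.3730
Result: 0.2232


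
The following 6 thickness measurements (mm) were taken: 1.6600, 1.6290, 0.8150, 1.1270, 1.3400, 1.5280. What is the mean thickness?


Formula: Average = sum / n
Substituting: Average = 8.0990 / 6
Result: 1.3498 mm


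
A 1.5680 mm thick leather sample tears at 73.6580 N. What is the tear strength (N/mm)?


Formula: Tear strength = force / thickness
Substituting: Tear strength = 73.6580 / 1.5680
Result: 46.9758 N/mm


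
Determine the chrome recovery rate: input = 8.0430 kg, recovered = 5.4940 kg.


Formula: Recovery = recovered / input * 100
Substituting: Recovery = 5.4940 / 8.0430 * 100
Result: 68.3078 %


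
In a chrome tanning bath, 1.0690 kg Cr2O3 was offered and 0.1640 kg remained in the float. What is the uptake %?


Formula: Uptake = (offered - residual) / offered * 100
Substituting: Uptake = (1.0690 - 0.1640) / 1.0690 * 100
Result: 84.6586 %


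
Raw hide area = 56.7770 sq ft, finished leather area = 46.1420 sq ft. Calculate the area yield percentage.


Formula: Yield = finished / raw * 100
Substituting: Yield = 46.1420 / 56.7770 * 100
Result: 81.2688 %


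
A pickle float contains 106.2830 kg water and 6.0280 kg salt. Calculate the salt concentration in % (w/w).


Formula: Conc = salt / (water + salt) * 100
Substituting: Conc = 6.0280 / (106.2830 + 6.0280) * 100
Result: 5.3672 %


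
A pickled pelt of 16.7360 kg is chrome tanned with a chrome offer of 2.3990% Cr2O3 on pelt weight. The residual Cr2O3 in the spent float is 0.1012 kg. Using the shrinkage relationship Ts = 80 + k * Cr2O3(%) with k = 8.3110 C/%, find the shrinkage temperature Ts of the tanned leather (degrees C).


Offered = pelt * offer_pct / 100 = 16.7360 * 2.3990 / 100 = 0.4015 kg
Uptake = offered - residual = 0.4015 - 0.1012 = 0.3003 kg
Cr2O3% on pelt = uptake / pelt * 100 = 0.3003 / 16.7360 * 100 = 1.7943 %
Ts = 80 + k * Cr2O3% = 80 + 8.3110 * 1.7943 = 94.9126 C


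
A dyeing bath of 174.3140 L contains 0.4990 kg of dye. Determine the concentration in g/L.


Formula: Conc = dye_mass(kg) / volume(L) * 1000
Substituting: Conc = 0.4990 / 174.3140 * 1000
Result: 2.8627 g/L


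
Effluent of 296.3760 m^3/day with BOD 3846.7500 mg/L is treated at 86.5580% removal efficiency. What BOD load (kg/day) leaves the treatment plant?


Load_in = volume * conc / 1000 = 296.3760 * 3846.7500 / 1000 = 1140.0844 kg/day
Removed = Load_in * eff / 100 = 1140.0844 * 86.5580 / 100 = 986.8342 kg/day
Load_out = Load_in - Removed = 1140.0844 - 986.8342 = 153.2501 kg/day


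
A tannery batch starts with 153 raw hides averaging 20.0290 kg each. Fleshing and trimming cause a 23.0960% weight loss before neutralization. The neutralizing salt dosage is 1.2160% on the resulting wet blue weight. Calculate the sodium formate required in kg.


Total_raw = N * avg_wt = 153 * 20.0290 = 3064.4370 kg
Substrate = Total_raw * (1 - loss/100) = 3064.4370 * (1 - 23.0960/100) = 2356.6746 kg
Neutralizer = Substrate * pct / 100 = 2356.6746 * 1.2160 / 100 = 28.6572 kg


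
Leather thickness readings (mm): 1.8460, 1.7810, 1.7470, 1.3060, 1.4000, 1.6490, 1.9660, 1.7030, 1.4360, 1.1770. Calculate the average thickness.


Formula: Average = sum / n
Substituting: Average = 16.0110 / 10
Result: 1.6011 mm


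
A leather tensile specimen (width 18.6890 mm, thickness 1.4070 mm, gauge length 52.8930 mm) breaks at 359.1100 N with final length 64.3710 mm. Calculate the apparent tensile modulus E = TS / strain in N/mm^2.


TS = F / (w * t) = 359.1100 / (18.6890 * 1.4070) = 13.6567 N/mm^2
strain = (Lf - L0) / L0 = (64.3710 - 52.8930) / 52.8930 = 0.2170
E = TS / strain = 13.6567 / 0.2170 = 62.9331 N/mm^2


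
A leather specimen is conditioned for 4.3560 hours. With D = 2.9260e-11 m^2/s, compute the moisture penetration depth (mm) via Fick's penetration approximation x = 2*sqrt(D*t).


t = 4.3560 hr * 3600 = 15681.6000 s
D * t = 2.9260e-11 * 15681.6000 = 4.5884e-07
x = 2 * sqrt(D*t) = 2 * sqrt(4.5884e-07) = 0.00135476 m = 1.3548 mm


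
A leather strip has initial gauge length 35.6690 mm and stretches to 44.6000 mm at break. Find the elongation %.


Formula: Elongation = (Lf - L0) / L0 * 100
Substituting: Elongation = (44.6000 - 35.6690) / 35.6690 * 100
Result: 25.0385 %


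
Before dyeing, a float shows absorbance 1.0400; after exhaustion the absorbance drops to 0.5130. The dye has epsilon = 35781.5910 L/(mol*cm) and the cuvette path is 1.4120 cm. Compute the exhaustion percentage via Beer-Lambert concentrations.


c_initial = A_i / (epsilon * l) = 1.0400 / (35781.5910 * 1.4120) = 2.0584e-05 mol/L
c_final = A_f / (epsilon * l) = 0.5130 / (35781.5910 * 1.4120) = 1.0154e-05 mol/L
Exhaustion = (c_initial - c_final) / c_initial * 100 = (2.0584e-05 - 1.0154e-05) / 2.0584e-05 * 100 = 50.6731 %


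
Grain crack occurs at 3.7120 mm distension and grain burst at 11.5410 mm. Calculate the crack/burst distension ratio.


Formula: Ratio = crack / burst
Substituting: Ratio = 3.7120 / 11.5410
Result: 0.3216


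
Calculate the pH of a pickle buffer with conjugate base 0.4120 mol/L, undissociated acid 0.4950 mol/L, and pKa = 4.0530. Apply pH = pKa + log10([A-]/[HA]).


ratio = [A-] / [HA] = 0.4120 / 0.4950 = 0.8323
log10(ratio) = -0.079708
pH = pKa + log10(ratio) = 4.0530 - 0.079708 = 3.9733


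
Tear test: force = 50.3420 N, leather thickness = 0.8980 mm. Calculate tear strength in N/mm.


Formula: Tear strength = force / thickness
Substituting: Tear strength = 50.3420 / 0.8980
Result: 56.0601 N/mm


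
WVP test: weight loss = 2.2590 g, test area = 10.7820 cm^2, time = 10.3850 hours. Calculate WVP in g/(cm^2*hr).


Formula: WVP = loss / (area * time)
Substituting: WVP = 2.2590 / (10.7820 * 10.3850)
Result: 0.0201749 g/(cm^2*hr)


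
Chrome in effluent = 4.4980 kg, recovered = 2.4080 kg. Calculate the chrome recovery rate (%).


Formula: Recovery = recovered / input * 100
Substituting: Recovery = 2.4080 / 4.4980 * 100
Result: 53.5349 %


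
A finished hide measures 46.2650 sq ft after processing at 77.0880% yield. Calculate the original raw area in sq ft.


Formula: raw = finished * 100 / yield
Substituting: raw = 46.2650 * 100 / 77.0880
Result: 60.0158 sq ft


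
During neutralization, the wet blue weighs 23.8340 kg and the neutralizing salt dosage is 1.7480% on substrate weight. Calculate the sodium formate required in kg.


Formula: Neutralizer = substrate * pct / 100
Substituting: Neutralizer = 23.8340 * 1.7480 / 100
Result: 0.4166 kg


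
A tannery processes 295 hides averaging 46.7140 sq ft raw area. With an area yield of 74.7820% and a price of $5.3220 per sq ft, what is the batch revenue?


Raw_total = N * avg_area = 295 * 46.7140 = 13780.6300 sq ft
Finished = Raw_total * yield / 100 = 13780.6300 * 74.7820 / 100 = 10305.4307 sq ft
Value = Finished * price = 10305.4307 * 5.3220 = 54845.5023 $


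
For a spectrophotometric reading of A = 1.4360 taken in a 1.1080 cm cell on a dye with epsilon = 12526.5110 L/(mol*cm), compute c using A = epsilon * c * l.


Formula: c = A / (epsilon * l)
Substituting: c = 1.4360 / (12526.5110 * 1.1080)
Result: 1.0346e-04 mol/L


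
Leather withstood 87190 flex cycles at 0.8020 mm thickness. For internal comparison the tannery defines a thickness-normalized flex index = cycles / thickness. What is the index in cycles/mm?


Formula: Index = cycles / thickness
Substituting: Index = 87190 / 0.8020
Result: 108715.7107 cycles/mm


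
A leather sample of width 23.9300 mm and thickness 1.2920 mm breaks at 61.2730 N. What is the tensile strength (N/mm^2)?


Formula: TS = force / (width * thickness)
Substituting: TS = 61.2730 / (23.9300 * 1.2920)
Result: 1.9818 N/mm^2


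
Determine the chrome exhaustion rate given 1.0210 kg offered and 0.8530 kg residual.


Formula: Uptake = (offered - residual) / offered * 100
Substituting: Uptake = (1.0210 - 0.8530) / 1.0210 * 100
Result: 16.4545 %


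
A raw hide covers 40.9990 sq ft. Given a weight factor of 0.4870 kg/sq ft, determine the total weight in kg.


Formula: Weight = area * weight_per_sqft
Substituting: Weight = 40.9990 * 0.4870
Result: 19.9665 kg


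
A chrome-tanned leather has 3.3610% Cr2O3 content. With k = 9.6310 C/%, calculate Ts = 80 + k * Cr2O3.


Formula: Ts = 80 + k * Cr2O3
Substituting: Ts = 80 + 9.6310 * 3.3610
Result: 112.3698 C


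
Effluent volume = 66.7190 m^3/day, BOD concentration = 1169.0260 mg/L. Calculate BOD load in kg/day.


Formula: BOD_load = volume * conc / 1000
Substituting: BOD_load = 66.7190 * 1169.0260 / 1000
Result: 77.9962 kg/day


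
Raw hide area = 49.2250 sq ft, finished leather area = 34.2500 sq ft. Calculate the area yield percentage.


Formula: Yield = finished / raw * 100
Substituting: Yield = 34.2500 / 49.2250 * 100
Result: 69.5785 %


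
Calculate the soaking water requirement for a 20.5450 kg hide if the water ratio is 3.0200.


Formula: Water = hide_weight * ratio
Substituting: Water = 20.5450 * 3.0200
Result: 62.0459 kg


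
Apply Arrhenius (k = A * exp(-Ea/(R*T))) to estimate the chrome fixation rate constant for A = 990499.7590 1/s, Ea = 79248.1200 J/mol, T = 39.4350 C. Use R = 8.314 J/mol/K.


T_K = T_C + 273.15 = 39.4350 + 273.15 = 312.5850 K
exponent = -Ea / (R * T_K) = -79248.1200 / (8.314 * 312.5850) = -30.4937
k = A * exp(exponent) = 990499.7590 * exp(-30.4937) = 5.6570e-08 1/s


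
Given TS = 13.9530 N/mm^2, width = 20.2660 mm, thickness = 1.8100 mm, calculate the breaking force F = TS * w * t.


Formula: F = TS * w * t
Substituting: F = 13.9530 * 20.2660 * 1.8100
Result: 511.8164 N


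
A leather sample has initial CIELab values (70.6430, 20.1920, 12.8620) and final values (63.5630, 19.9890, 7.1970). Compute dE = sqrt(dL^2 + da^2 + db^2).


dL = -7.0800, da = -0.2030, db = -5.6650
dE = sqrt((-7.0800)^2 + (-0.2030)^2 + (-5.6650)^2) = 9.0697


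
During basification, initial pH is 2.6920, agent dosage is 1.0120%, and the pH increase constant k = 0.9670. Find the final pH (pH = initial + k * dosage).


Formula: pH_final = pH_initial + k * base_pct
Substituting: pH_final = 2.6920 + 0.9670 * 1.0120
Result: 3.6706


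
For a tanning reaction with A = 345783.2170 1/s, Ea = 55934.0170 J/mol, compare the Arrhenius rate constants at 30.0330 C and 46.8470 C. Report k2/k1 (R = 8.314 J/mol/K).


T1 = 30.0330 + 273.15 = 303.1830 K; T2 = 46.8470 + 273.15 = 319.9970 K
k1 = A * exp(-Ea/(R*T1)) = 345783.2170 * exp(-55934.0170/(8.314*303.1830)) = 7.9749e-05 1/s
k2 = A * exp(-Ea/(R*T2)) = 345783.2170 * exp(-55934.0170/(8.314*319.9970)) = 2.5592e-04 1/s
k2/k1 = 2.5592e-04 / 7.9749e-05 = 3.2090


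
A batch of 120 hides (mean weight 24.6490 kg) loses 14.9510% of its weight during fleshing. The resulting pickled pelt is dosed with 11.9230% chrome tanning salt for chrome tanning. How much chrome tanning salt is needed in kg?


Total_raw = N * avg_wt = 120 * 24.6490 = 2957.8800 kg
Substrate = Total_raw * (1 - loss/100) = 2957.8800 * (1 - 14.9510/100) = 2515.6474 kg
Chrome = Substrate * pct / 100 = 2515.6474 * 11.9230 / 100 = 299.9406 kg


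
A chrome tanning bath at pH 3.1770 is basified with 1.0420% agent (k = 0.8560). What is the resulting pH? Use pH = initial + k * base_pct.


Formula: pH_final = pH_initial + k * base_pct
Substituting: pH_final = 3.1770 + 0.8560 * 1.0420
Result: 4.0690


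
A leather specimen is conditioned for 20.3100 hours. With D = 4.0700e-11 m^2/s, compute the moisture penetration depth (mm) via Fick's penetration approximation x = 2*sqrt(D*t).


t = 20.3100 hr * 3600 = 73116.0000 s
D * t = 4.0700e-11 * 73116.0000 = 2.9758e-06
x = 2 * sqrt(D*t) = 2 * sqrt(2.9758e-06) = 0.00345011 m = 3.4501 mm


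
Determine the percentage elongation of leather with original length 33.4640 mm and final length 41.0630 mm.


Formula: Elongation = (Lf - L0) / L0 * 100
Substituting: Elongation = (41.0630 - 33.4640) / 33.4640 * 100
Result: 22.7080 %


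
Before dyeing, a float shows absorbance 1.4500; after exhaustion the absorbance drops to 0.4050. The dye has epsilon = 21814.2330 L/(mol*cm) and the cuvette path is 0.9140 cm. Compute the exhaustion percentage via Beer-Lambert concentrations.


c_initial = A_i / (epsilon * l) = 1.4500 / (21814.2330 * 0.9140) = 7.2725e-05 mol/L
c_final = A_f / (epsilon * l) = 0.4050 / (21814.2330 * 0.9140) = 2.0313e-05 mol/L
Exhaustion = (c_initial - c_final) / c_initial * 100 = (7.2725e-05 - 2.0313e-05) / 7.2725e-05 * 100 = 72.0690 %


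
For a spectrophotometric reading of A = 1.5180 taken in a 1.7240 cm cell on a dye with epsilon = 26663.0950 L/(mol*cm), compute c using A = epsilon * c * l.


Formula: c = A / (epsilon * l)
Substituting: c = 1.5180 / (26663.0950 * 1.7240)
Result: 3.3024e-05 mol/L


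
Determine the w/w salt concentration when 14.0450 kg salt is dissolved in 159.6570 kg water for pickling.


Formula: Conc = salt / (water + salt) * 100
Substituting: Conc = 14.0450 / (159.6570 + 14.0450) * 100
Result: 8.0857 %


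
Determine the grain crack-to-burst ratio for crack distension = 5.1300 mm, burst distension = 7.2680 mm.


Formula: Ratio = crack / burst
Substituting: Ratio = 5.1300 / 7.2680
Result: 0.7058


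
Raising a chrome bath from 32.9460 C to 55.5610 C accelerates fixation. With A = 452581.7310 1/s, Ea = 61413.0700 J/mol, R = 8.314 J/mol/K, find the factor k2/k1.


T1 = 32.9460 + 273.15 = 306.0960 K; T2 = 55.5610 + 273.15 = 328.7110 K
k1 = A * exp(-Ea/(R*T1)) = 452581.7310 * exp(-61413.0700/(8.314*306.0960)) = 1.4973e-05 1/s
k2 = A * exp(-Ea/(R*T2)) = 452581.7310 * exp(-61413.0700/(8.314*328.7110)) = 7.8768e-05 1/s
k2/k1 = 7.8768e-05 / 1.4973e-05 = 5.2607


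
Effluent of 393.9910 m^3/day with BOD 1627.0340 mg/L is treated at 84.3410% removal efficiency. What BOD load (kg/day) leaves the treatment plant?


Load_in = volume * conc / 1000 = 393.9910 * 1627.0340 / 1000 = 641.0368 kg/day
Removed = Load_in * eff / 100 = 641.0368 * 84.3410 / 100 = 540.6568 kg/day
Load_out = Load_in - Removed = 641.0368 - 540.6568 = 100.3799 kg/day


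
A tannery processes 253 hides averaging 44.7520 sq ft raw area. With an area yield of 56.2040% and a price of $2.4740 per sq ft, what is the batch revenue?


Raw_total = N * avg_area = 253 * 44.7520 = 11322.2560 sq ft
Finished = Raw_total * yield / 100 = 11322.2560 * 56.2040 / 100 = 6363.5608 sq ft
Value = Finished * price = 6363.5608 * 2.4740 = 15743.4493 $


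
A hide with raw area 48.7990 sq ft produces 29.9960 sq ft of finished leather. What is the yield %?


Formula: Yield = finished / raw * 100
Substituting: Yield = 29.9960 / 48.7990 * 100
Result: 61.4685 %


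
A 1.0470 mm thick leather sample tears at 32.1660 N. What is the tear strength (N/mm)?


Formula: Tear strength = force / thickness
Substituting: Tear strength = 32.1660 / 1.0470
Result: 30.7221 N/mm


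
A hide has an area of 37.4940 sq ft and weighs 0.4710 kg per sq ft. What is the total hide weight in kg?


Formula: Weight = area * weight_per_sqft
Substituting: Weight = 37.4940 * 0.4710
Result: 17.6597 kg


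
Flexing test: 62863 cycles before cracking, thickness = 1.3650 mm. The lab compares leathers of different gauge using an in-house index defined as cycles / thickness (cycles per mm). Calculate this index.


Formula: Index = cycles / thickness
Substituting: Index = 62863 / 1.3650
Result: 46053.4799 cycles/mm


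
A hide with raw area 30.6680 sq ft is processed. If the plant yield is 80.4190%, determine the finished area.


Formula: finished = raw * yield / 100
Substituting: finished = 30.6680 * 80.4190 / 100
Result: 24.6629 sq ft


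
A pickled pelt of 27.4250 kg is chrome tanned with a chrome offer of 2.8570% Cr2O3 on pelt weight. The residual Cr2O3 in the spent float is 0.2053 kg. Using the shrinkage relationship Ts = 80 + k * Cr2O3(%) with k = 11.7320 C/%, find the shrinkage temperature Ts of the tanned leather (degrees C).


Offered = pelt * offer_pct / 100 = 27.4250 * 2.8570 / 100 = 0.7835 kg
Uptake = offered - residual = 0.7835 - 0.2053 = 0.5782 kg
Cr2O3% on pelt = uptake / pelt * 100 = 0.5782 / 27.4250 * 100 = 2.1084 %
Ts = 80 + k * Cr2O3% = 80 + 11.7320 * 2.1084 = 104.7359 C


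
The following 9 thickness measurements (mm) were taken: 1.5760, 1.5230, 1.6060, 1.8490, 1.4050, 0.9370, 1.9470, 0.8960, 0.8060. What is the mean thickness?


Formula: Average = sum / n
Substituting: Average = 12.5450 / 9
Result: 1.3939 mm
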